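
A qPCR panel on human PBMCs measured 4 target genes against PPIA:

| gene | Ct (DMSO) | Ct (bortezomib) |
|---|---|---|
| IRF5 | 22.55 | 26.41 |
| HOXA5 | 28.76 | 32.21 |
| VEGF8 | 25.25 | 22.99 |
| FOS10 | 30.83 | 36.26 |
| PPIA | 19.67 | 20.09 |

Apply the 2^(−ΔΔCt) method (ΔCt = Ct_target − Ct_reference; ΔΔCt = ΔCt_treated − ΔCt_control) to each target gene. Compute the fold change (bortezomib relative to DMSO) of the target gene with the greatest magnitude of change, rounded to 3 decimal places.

0.031

IRF5: ΔΔCt = (26.41−20.09) − (22.55−19.67) = 6.32 − 2.88 = 3.44; fold change = 2^-3.44 = 0.092
HOXA5: ΔΔCt = (32.21−20.09) − (28.76−19.67) = 12.12 − 9.09 = 3.03; fold change = 2^-3.03 = 0.122
VEGF8: ΔΔCt = (22.99−20.09) − (25.25−19.67) = 2.90 − 5.58 = -2.68; fold change = 2^2.68 = 6.409
FOS10: ΔΔCt = (36.26−20.09) − (30.83−19.67) = 16.17 − 11.16 = 5.01; fold change = 2^-5.01 = 0.031
FOS10 has the largest |ΔΔCt| = 5.01.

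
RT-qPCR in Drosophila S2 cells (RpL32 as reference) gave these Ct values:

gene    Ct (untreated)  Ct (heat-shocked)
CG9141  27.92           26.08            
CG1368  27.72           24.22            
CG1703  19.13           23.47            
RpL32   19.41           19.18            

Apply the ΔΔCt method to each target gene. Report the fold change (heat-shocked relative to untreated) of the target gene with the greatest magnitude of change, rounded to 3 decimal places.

CG9141: ΔΔCt = (26.08−19.18) − (27.92−19.41) = 6.90 − 8.51 = -1.61; fold change = 2^1.61 = 3.053
CG1368: ΔΔCt = (24.22−19.18) − (27.72−19.41) = 5.04 − 8.31 = -3.27; fold change = 2^3.27 = 9.646
CG1703: ΔΔCt = (23.47−19.18) − (19.13−19.41) = 4.29 − (-0.28) = 4.57; fold change = 2^-4.57 = 0.042
CG1703 has the largest |ΔΔCt| = 4.57.

0.042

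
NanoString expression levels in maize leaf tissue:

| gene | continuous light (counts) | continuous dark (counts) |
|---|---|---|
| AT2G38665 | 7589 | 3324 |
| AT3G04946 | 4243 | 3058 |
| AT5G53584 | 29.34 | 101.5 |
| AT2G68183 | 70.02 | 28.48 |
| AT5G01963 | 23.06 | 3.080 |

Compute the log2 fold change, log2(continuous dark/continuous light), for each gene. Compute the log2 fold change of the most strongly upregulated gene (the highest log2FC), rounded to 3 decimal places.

1.791

log2(3324/7589) = -1.191  (AT2G38665)
log2(3058/4243) = -0.472  (AT3G04946)
log2(101.5/29.34) = 1.791  (AT5G53584)
log2(28.48/70.02) = -1.298  (AT2G68183)
log2(3.080/23.06) = -2.904  (AT5G01963)
AT5G53584 is most strongly upregulated.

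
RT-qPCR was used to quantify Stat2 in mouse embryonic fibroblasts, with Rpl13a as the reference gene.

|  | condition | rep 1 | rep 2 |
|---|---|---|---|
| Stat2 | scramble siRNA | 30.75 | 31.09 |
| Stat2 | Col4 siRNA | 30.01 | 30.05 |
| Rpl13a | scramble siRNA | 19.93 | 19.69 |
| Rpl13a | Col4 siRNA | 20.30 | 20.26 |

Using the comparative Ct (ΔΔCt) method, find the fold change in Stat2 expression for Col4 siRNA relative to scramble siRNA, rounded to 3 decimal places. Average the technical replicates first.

Mean Ct: Stat2 scramble siRNA 30.920; Stat2 Col4 siRNA 30.030; Rpl13a scramble siRNA 19.810; Rpl13a Col4 siRNA 20.280
ΔCt(scramble siRNA) = 30.920 − 19.810 = 11.110
ΔCt(Col4 siRNA) = 30.030 − 20.280 = 9.750
ΔΔCt = 9.750 − 11.110 = -1.360
Fold change = 2^(−(-1.360)) = 2^1.360 = 2.5669

2.567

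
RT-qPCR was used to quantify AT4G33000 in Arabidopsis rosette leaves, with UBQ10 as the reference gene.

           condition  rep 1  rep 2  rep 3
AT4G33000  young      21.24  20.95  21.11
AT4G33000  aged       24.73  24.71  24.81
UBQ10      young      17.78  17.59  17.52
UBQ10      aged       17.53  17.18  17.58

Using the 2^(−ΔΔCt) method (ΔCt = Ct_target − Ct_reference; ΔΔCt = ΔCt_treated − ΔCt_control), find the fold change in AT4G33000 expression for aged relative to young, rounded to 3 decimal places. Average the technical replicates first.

Mean Ct: AT4G33000 young 21.100; AT4G33000 aged 24.750; UBQ10 young 17.630; UBQ10 aged 17.430
ΔCt(young) = 21.100 − 17.630 = 3.470
ΔCt(aged) = 24.750 − 17.430 = 7.320
ΔΔCt = 7.320 − 3.470 = 3.850
Fold change = 2^(−3.850) = 0.0693

0.069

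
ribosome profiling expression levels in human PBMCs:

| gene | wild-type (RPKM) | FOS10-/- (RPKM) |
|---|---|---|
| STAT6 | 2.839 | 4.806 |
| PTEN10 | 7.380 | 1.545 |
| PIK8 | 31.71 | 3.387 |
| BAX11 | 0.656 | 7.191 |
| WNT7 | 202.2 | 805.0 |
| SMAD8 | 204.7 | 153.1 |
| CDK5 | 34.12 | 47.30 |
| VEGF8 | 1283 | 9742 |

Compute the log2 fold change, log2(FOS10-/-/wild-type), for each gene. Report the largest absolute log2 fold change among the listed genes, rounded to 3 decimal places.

3.454

log2(4.806/2.839) = 0.759  (STAT6)
log2(1.545/7.380) = -2.256  (PTEN10)
log2(3.387/31.71) = -3.227  (PIK8)
log2(7.191/0.656) = 3.454  (BAX11)
log2(805.0/202.2) = 1.993  (WNT7)
log2(153.1/204.7) = -0.419  (SMAD8)
log2(47.30/34.12) = 0.471  (CDK5)
log2(9742/1283) = 2.925  (VEGF8)
The largest magnitude belongs to BAX11.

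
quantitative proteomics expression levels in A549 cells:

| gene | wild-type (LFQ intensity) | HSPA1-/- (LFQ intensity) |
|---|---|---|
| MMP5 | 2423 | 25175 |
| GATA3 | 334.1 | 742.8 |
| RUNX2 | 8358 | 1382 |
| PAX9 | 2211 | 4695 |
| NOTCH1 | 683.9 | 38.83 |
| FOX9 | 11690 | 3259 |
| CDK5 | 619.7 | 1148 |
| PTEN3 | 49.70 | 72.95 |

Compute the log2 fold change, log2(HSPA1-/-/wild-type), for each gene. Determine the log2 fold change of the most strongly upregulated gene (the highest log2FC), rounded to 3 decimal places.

log2(25175/2423) = 3.377  (MMP5)
log2(742.8/334.1) = 1.153  (GATA3)
log2(1382/8358) = -2.596  (RUNX2)
log2(4695/2211) = 1.086  (PAX9)
log2(38.83/683.9) = -4.139  (NOTCH1)
log2(3259/11690) = -1.843  (FOX9)
log2(1148/619.7) = 0.889  (CDK5)
log2(72.95/49.70) = 0.554  (PTEN3)
MMP5 is most strongly upregulated.

3.377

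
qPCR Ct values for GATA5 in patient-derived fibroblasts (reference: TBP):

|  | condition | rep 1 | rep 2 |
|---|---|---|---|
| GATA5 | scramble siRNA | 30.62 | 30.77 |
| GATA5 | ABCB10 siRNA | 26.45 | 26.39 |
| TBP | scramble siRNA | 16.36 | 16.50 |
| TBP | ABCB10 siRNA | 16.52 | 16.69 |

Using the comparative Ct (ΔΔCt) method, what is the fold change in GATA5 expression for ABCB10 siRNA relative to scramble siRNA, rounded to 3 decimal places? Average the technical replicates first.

21.857

Mean Ct: GATA5 scramble siRNA 30.695; GATA5 ABCB10 siRNA 26.420; TBP scramble siRNA 16.430; TBP ABCB10 siRNA 16.605
ΔCt(scramble siRNA) = 30.695 − 16.430 = 14.265
ΔCt(ABCB10 siRNA) = 26.420 − 16.605 = 9.815
ΔΔCt = 9.815 − 14.265 = -4.450
Fold change = 2^(−(-4.450)) = 2^4.450 = 21.8566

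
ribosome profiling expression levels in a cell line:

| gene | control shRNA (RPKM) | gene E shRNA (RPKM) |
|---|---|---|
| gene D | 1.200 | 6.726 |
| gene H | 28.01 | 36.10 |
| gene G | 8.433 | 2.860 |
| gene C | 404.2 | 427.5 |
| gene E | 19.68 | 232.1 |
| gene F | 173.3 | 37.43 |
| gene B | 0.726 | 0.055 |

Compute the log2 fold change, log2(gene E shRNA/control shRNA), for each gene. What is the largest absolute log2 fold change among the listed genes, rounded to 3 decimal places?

log2(6.726/1.200) = 2.487  (gene D)
log2(36.10/28.01) = 0.366  (gene H)
log2(2.860/8.433) = -1.560  (gene G)
log2(427.5/404.2) = 0.081  (gene C)
log2(232.1/19.68) = 3.560  (gene E)
log2(37.43/173.3) = -2.211  (gene F)
log2(0.055/0.726) = -3.722  (gene B)
The largest magnitude belongs to gene B.

3.722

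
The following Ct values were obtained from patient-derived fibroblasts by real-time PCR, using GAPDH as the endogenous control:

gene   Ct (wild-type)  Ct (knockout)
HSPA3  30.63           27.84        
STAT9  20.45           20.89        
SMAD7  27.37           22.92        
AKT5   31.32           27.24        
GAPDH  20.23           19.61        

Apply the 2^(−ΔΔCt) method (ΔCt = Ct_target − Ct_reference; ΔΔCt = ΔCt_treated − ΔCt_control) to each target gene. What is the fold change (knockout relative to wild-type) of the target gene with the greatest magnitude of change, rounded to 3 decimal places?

14.221

HSPA3: ΔΔCt = (27.84−19.61) − (30.63−20.23) = 8.23 − 10.40 = -2.17; fold change = 2^2.17 = 4.500
STAT9: ΔΔCt = (20.89−19.61) − (20.45−20.23) = 1.28 − 0.22 = 1.06; fold change = 2^-1.06 = 0.480
SMAD7: ΔΔCt = (22.92−19.61) − (27.37−20.23) = 3.31 − 7.14 = -3.83; fold change = 2^3.83 = 14.221
AKT5: ΔΔCt = (27.24−19.61) − (31.32−20.23) = 7.63 − 11.09 = -3.46; fold change = 2^3.46 = 11.004
SMAD7 has the largest |ΔΔCt| = 3.83.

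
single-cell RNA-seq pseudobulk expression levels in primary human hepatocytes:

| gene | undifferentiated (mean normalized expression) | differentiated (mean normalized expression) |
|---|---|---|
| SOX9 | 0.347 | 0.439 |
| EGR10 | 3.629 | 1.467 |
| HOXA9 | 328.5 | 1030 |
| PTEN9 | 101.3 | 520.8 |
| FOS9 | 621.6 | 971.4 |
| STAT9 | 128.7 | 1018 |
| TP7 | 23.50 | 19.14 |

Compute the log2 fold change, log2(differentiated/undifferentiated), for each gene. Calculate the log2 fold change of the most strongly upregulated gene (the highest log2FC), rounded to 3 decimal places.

log2(0.439/0.347) = 0.339  (SOX9)
log2(1.467/3.629) = -1.307  (EGR10)
log2(1030/328.5) = 1.649  (HOXA9)
log2(520.8/101.3) = 2.362  (PTEN9)
log2(971.4/621.6) = 0.644  (FOS9)
log2(1018/128.7) = 2.984  (STAT9)
log2(19.14/23.50) = -0.296  (TP7)
STAT9 is most strongly upregulated.

2.984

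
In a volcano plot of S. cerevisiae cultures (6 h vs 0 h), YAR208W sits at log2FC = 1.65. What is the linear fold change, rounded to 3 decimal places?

Fold change = 2^(1.65) = 3.1383

3.138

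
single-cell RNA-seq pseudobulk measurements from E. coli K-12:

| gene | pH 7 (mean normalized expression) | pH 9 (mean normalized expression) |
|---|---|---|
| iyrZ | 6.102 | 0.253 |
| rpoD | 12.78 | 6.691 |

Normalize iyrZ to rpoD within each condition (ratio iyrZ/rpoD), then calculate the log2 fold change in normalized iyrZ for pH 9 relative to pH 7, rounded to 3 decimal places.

iyrZ/rpoD (pH 7) = 6.102 / 12.78 = 0.47746
iyrZ/rpoD (pH 9) = 0.253 / 6.691 = 0.037812
Fold change = 0.037812 / 0.47746 = 0.0792
log2(0.0792) = -3.6585

-3.658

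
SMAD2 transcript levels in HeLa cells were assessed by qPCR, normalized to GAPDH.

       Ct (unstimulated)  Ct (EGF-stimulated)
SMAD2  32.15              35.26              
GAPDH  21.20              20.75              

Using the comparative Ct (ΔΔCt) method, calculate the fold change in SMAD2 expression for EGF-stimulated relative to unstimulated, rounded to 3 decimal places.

ΔCt(unstimulated) = 32.150 − 21.200 = 10.950
ΔCt(EGF-stimulated) = 35.260 − 20.750 = 14.510
ΔΔCt = 14.510 − 10.950 = 3.560
Fold change = 2^(−3.560) = 0.0848

0.085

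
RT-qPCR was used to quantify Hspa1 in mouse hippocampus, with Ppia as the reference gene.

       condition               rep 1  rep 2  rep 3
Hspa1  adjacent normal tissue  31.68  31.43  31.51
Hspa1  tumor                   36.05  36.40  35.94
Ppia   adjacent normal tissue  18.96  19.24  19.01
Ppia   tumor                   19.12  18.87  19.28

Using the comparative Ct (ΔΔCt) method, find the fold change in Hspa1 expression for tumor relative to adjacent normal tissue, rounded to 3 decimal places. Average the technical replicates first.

0.042

Mean Ct: Hspa1 adjacent normal tissue 31.540; Hspa1 tumor 36.130; Ppia adjacent normal tissue 19.070; Ppia tumor 19.090
ΔCt(adjacent normal tissue) = 31.540 − 19.070 = 12.470
ΔCt(tumor) = 36.130 − 19.090 = 17.040
ΔΔCt = 17.040 − 12.470 = 4.570
Fold change = 2^(−4.570) = 0.0421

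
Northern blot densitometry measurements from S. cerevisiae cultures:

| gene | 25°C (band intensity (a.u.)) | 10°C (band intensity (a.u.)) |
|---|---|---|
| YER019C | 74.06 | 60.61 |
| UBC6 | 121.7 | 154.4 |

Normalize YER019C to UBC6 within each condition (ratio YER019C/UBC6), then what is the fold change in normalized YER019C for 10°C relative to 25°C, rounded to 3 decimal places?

0.645

YER019C/UBC6 (25°C) = 74.06 / 121.7 = 0.60855
YER019C/UBC6 (10°C) = 60.61 / 154.4 = 0.39255
Fold change = 0.39255 / 0.60855 = 0.6451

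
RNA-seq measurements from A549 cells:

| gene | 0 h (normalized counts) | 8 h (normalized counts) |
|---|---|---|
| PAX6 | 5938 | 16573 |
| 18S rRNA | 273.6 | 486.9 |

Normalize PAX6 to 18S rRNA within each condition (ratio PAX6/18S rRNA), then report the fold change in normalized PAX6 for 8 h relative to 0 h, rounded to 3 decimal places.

PAX6/18S rRNA (0 h) = 5938 / 273.6 = 21.703
PAX6/18S rRNA (8 h) = 16573 / 486.9 = 34.038
Fold change = 34.038 / 21.703 = 1.5683

1.568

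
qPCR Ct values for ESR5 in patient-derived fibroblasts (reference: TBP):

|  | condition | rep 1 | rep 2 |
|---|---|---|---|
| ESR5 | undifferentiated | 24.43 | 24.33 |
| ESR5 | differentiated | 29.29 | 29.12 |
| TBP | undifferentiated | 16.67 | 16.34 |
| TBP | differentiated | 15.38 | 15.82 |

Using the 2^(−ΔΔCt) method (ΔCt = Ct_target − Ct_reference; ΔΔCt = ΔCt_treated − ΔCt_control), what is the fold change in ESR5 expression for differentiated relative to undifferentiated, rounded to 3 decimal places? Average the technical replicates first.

0.019

Mean Ct: ESR5 undifferentiated 24.380; ESR5 differentiated 29.205; TBP undifferentiated 16.505; TBP differentiated 15.600
ΔCt(undifferentiated) = 24.380 − 16.505 = 7.875
ΔCt(differentiated) = 29.205 − 15.600 = 13.605
ΔΔCt = 13.605 − 7.875 = 5.730
Fold change = 2^(−5.730) = 0.0188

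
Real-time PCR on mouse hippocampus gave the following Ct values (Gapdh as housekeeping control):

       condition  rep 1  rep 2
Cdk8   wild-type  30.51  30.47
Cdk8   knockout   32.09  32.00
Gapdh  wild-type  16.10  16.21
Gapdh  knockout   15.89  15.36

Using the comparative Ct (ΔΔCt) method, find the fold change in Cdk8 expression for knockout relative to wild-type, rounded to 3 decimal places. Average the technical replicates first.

0.236

Mean Ct: Cdk8 wild-type 30.490; Cdk8 knockout 32.045; Gapdh wild-type 16.155; Gapdh knockout 15.625
ΔCt(wild-type) = 30.490 − 16.155 = 14.335
ΔCt(knockout) = 32.045 − 15.625 = 16.420
ΔΔCt = 16.420 − 14.335 = 2.085
Fold change = 2^(−2.085) = 0.2357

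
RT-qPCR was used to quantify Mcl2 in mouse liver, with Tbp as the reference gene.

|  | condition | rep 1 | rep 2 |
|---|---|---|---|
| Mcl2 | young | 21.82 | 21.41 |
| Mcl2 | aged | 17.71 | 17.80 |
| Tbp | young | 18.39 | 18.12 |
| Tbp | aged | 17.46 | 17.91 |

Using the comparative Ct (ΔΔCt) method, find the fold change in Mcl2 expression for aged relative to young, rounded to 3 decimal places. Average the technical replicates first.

9.781

Mean Ct: Mcl2 young 21.615; Mcl2 aged 17.755; Tbp young 18.255; Tbp aged 17.685
ΔCt(young) = 21.615 − 18.255 = 3.360
ΔCt(aged) = 17.755 − 17.685 = 0.070
ΔΔCt = 0.070 − 3.360 = -3.290
Fold change = 2^(−(-3.290)) = 2^3.290 = 9.7811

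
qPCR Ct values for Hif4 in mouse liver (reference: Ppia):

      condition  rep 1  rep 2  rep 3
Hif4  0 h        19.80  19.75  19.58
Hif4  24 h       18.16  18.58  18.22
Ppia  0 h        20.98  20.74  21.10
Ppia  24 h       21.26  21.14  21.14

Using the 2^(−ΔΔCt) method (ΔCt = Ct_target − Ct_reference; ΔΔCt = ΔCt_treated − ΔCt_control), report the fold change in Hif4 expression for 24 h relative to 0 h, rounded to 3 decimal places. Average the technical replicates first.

Mean Ct: Hif4 0 h 19.710; Hif4 24 h 18.320; Ppia 0 h 20.940; Ppia 24 h 21.180
ΔCt(0 h) = 19.710 − 20.940 = -1.230
ΔCt(24 h) = 18.320 − 21.180 = -2.860
ΔΔCt = -2.860 − (-1.230) = -1.630
Fold change = 2^(−(-1.630)) = 2^1.630 = 3.0951

3.095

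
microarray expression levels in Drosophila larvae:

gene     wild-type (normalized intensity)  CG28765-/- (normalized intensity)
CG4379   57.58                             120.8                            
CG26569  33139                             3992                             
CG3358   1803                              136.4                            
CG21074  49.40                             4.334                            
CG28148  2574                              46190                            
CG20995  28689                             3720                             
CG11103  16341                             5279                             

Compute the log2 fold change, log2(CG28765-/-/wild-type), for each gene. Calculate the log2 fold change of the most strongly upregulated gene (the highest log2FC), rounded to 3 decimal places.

log2(120.8/57.58) = 1.069  (CG4379)
log2(3992/33139) = -3.053  (CG26569)
log2(136.4/1803) = -3.724  (CG3358)
log2(4.334/49.40) = -3.511  (CG21074)
log2(46190/2574) = 4.165  (CG28148)
log2(3720/28689) = -2.947  (CG20995)
log2(5279/16341) = -1.630  (CG11103)
CG28148 is most strongly upregulated.

4.165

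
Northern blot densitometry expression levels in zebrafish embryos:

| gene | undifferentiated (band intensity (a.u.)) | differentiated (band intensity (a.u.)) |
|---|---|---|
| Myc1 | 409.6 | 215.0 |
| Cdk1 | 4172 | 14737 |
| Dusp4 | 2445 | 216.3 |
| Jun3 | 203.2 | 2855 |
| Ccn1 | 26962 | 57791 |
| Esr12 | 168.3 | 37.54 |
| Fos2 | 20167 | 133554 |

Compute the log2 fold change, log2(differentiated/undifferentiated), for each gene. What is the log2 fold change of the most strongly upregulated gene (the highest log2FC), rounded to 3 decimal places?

3.813

log2(215.0/409.6) = -0.930  (Myc1)
log2(14737/4172) = 1.821  (Cdk1)
log2(216.3/2445) = -3.499  (Dusp4)
log2(2855/203.2) = 3.813  (Jun3)
log2(57791/26962) = 1.100  (Ccn1)
log2(37.54/168.3) = -2.165  (Esr12)
log2(133554/20167) = 2.727  (Fos2)
Jun3 is most strongly upregulated.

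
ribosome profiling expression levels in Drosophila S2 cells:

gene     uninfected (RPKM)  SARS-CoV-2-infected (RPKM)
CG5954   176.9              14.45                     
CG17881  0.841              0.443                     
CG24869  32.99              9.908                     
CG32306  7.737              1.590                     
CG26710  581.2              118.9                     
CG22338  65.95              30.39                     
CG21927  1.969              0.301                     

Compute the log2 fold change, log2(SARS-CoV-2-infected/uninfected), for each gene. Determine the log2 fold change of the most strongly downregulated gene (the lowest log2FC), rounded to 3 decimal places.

log2(14.45/176.9) = -3.614  (CG5954)
log2(0.443/0.841) = -0.925  (CG17881)
log2(9.908/32.99) = -1.735  (CG24869)
log2(1.590/7.737) = -2.283  (CG32306)
log2(118.9/581.2) = -2.289  (CG26710)
log2(30.39/65.95) = -1.118  (CG22338)
log2(0.301/1.969) = -2.710  (CG21927)
CG5954 is most strongly downregulated.

-3.614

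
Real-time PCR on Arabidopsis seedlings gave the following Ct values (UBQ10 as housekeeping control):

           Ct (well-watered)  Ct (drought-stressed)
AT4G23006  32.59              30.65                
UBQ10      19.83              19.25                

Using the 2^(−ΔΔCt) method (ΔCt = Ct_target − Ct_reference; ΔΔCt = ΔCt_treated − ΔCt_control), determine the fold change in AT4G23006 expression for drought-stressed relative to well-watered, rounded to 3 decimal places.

2.567

ΔCt(well-watered) = 32.590 − 19.830 = 12.760
ΔCt(drought-stressed) = 30.650 − 19.250 = 11.400
ΔΔCt = 11.400 − 12.760 = -1.360
Fold change = 2^(−(-1.360)) = 2^1.360 = 2.5669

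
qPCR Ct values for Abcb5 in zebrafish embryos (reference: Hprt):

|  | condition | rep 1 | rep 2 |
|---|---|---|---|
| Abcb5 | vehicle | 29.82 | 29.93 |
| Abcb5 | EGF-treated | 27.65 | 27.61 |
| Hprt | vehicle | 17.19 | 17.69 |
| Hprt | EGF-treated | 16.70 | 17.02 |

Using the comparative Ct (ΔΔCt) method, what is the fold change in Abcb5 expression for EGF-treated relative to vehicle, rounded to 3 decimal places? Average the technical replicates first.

3.171

Mean Ct: Abcb5 vehicle 29.875; Abcb5 EGF-treated 27.630; Hprt vehicle 17.440; Hprt EGF-treated 16.860
ΔCt(vehicle) = 29.875 − 17.440 = 12.435
ΔCt(EGF-treated) = 27.630 − 16.860 = 10.770
ΔΔCt = 10.770 − 12.435 = -1.665
Fold change = 2^(−(-1.665)) = 2^1.665 = 3.1711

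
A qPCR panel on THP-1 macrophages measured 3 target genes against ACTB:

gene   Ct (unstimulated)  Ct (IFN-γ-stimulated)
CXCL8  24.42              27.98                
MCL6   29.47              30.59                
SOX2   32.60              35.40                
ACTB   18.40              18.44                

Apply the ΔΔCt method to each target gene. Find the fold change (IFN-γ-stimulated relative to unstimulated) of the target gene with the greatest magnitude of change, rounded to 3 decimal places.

0.087

CXCL8: ΔΔCt = (27.98−18.44) − (24.42−18.40) = 9.54 − 6.02 = 3.52; fold change = 2^-3.52 = 0.087
MCL6: ΔΔCt = (30.59−18.44) − (29.47−18.40) = 12.15 − 11.07 = 1.08; fold change = 2^-1.08 = 0.473
SOX2: ΔΔCt = (35.40−18.44) − (32.60−18.40) = 16.96 − 14.20 = 2.76; fold change = 2^-2.76 = 0.148
CXCL8 has the largest |ΔΔCt| = 3.52.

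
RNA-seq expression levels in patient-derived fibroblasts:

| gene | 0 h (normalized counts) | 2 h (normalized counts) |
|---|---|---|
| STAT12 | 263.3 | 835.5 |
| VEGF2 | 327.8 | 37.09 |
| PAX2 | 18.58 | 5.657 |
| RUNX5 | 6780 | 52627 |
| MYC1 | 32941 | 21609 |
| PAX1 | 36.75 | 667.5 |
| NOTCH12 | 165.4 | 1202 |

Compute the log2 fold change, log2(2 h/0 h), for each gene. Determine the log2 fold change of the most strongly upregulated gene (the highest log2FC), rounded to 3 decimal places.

log2(835.5/263.3) = 1.666  (STAT12)
log2(37.09/327.8) = -3.144  (VEGF2)
log2(5.657/18.58) = -1.716  (PAX2)
log2(52627/6780) = 2.956  (RUNX5)
log2(21609/32941) = -0.608  (MYC1)
log2(667.5/36.75) = 4.183  (PAX1)
log2(1202/165.4) = 2.861  (NOTCH12)
PAX1 is most strongly upregulated.

4.183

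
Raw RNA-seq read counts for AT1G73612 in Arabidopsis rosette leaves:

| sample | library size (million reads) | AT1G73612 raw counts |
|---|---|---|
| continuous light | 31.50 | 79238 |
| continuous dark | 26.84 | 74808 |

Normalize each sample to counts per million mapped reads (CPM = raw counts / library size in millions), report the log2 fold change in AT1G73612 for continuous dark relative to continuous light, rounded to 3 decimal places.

0.148

CPM(continuous light) = 79238 / 31.50 = 2515.4921
CPM(continuous dark) = 74808 / 26.84 = 2787.1833
Fold change = 2787.1833 / 2515.4921 = 1.10801
log2(1.10801) = 0.1480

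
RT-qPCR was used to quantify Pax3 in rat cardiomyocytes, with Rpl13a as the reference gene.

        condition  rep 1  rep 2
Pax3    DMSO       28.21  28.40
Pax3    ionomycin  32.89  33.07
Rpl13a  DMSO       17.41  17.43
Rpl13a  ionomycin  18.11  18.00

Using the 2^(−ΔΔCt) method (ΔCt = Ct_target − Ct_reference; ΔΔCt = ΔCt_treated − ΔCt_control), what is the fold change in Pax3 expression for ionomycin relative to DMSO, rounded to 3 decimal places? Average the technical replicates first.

0.061

Mean Ct: Pax3 DMSO 28.305; Pax3 ionomycin 32.980; Rpl13a DMSO 17.420; Rpl13a ionomycin 18.055
ΔCt(DMSO) = 28.305 − 17.420 = 10.885
ΔCt(ionomycin) = 32.980 − 18.055 = 14.925
ΔΔCt = 14.925 − 10.885 = 4.040
Fold change = 2^(−4.040) = 0.0608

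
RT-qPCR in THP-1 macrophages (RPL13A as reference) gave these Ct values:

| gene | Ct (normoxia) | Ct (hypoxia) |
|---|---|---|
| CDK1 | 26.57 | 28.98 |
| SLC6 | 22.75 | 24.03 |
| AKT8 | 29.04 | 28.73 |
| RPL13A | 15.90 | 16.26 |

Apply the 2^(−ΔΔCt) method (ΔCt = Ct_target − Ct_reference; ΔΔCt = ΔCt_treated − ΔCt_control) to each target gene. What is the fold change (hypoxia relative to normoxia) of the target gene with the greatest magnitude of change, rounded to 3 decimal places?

CDK1: ΔΔCt = (28.98−16.26) − (26.57−15.90) = 12.72 − 10.67 = 2.05; fold change = 2^-2.05 = 0.241
SLC6: ΔΔCt = (24.03−16.26) − (22.75−15.90) = 7.77 − 6.85 = 0.92; fold change = 2^-0.92 = 0.529
AKT8: ΔΔCt = (28.73−16.26) − (29.04−15.90) = 12.47 − 13.14 = -0.67; fold change = 2^0.67 = 1.591
CDK1 has the largest |ΔΔCt| = 2.05.

0.241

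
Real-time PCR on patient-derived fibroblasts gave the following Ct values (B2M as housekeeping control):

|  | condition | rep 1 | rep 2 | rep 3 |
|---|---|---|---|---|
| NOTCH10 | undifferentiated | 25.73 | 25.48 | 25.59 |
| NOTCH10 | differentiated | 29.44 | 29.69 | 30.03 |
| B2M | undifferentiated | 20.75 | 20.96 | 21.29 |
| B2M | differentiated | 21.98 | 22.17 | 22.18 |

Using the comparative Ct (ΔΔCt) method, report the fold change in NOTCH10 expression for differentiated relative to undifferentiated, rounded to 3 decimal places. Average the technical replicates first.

Mean Ct: NOTCH10 undifferentiated 25.600; NOTCH10 differentiated 29.720; B2M undifferentiated 21.000; B2M differentiated 22.110
ΔCt(undifferentiated) = 25.600 − 21.000 = 4.600
ΔCt(differentiated) = 29.720 − 22.110 = 7.610
ΔΔCt = 7.610 − 4.600 = 3.010
Fold change = 2^(−3.010) = 0.1241

0.124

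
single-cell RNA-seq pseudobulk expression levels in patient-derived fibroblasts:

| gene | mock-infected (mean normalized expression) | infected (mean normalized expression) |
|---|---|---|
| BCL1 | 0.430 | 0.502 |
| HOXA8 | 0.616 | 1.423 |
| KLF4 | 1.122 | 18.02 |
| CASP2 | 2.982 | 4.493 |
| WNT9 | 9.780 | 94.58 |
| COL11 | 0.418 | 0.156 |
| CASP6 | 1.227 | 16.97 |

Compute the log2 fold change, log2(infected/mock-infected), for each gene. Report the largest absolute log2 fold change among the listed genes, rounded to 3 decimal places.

log2(0.502/0.430) = 0.223  (BCL1)
log2(1.423/0.616) = 1.208  (HOXA8)
log2(18.02/1.122) = 4.005  (KLF4)
log2(4.493/2.982) = 0.591  (CASP2)
log2(94.58/9.780) = 3.274  (WNT9)
log2(0.156/0.418) = -1.422  (COL11)
log2(16.97/1.227) = 3.790  (CASP6)
The largest magnitude belongs to KLF4.

4.005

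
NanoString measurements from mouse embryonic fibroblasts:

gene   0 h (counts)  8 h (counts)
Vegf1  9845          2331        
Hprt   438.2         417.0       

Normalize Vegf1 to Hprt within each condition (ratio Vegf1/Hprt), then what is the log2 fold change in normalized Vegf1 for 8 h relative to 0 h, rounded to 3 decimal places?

Vegf1/Hprt (0 h) = 9845 / 438.2 = 22.467
Vegf1/Hprt (8 h) = 2331 / 417.0 = 5.5899
Fold change = 5.5899 / 22.467 = 0.2488
log2(0.2488) = -2.0069

-2.007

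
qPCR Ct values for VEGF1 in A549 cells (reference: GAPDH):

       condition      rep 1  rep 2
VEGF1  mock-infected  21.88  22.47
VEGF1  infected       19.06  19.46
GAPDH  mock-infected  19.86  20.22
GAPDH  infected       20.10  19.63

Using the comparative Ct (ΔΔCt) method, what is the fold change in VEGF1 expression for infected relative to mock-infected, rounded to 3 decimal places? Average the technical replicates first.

Mean Ct: VEGF1 mock-infected 22.175; VEGF1 infected 19.260; GAPDH mock-infected 20.040; GAPDH infected 19.865
ΔCt(mock-infected) = 22.175 − 20.040 = 2.135
ΔCt(infected) = 19.260 − 19.865 = -0.605
ΔΔCt = -0.605 − 2.135 = -2.740
Fold change = 2^(−(-2.740)) = 2^2.740 = 6.6807

6.681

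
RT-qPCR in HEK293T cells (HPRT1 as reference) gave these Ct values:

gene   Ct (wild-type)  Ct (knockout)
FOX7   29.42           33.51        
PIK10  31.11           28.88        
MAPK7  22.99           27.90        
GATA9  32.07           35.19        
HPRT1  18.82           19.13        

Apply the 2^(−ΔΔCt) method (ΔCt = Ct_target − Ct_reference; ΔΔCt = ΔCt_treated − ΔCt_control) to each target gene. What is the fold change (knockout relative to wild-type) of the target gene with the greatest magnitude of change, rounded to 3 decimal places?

0.041

FOX7: ΔΔCt = (33.51−19.13) − (29.42−18.82) = 14.38 − 10.60 = 3.78; fold change = 2^-3.78 = 0.073
PIK10: ΔΔCt = (28.88−19.13) − (31.11−18.82) = 9.75 − 12.29 = -2.54; fold change = 2^2.54 = 5.816
MAPK7: ΔΔCt = (27.90−19.13) − (22.99−18.82) = 8.77 − 4.17 = 4.60; fold change = 2^-4.60 = 0.041
GATA9: ΔΔCt = (35.19−19.13) − (32.07−18.82) = 16.06 − 13.25 = 2.81; fold change = 2^-2.81 = 0.143
MAPK7 has the largest |ΔΔCt| = 4.60.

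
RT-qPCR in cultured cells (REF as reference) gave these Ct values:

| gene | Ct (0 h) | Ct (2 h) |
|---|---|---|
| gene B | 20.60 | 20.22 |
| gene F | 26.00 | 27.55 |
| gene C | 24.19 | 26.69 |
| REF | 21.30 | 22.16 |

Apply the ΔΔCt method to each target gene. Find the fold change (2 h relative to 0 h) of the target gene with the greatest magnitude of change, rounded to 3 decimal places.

gene B: ΔΔCt = (20.22−22.16) − (20.60−21.30) = -1.94 − (-0.70) = -1.24; fold change = 2^1.24 = 2.362
gene F: ΔΔCt = (27.55−22.16) − (26.00−21.30) = 5.39 − 4.70 = 0.69; fold change = 2^-0.69 = 0.620
gene C: ΔΔCt = (26.69−22.16) − (24.19−21.30) = 4.53 − 2.89 = 1.64; fold change = 2^-1.64 = 0.321
gene C has the largest |ΔΔCt| = 1.64.

0.321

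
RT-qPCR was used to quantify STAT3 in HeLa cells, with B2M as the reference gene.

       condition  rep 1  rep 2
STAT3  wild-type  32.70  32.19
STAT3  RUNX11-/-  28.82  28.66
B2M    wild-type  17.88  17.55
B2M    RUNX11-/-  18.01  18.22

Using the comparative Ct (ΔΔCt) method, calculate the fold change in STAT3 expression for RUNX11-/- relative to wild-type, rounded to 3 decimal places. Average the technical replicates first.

17.208

Mean Ct: STAT3 wild-type 32.445; STAT3 RUNX11-/- 28.740; B2M wild-type 17.715; B2M RUNX11-/- 18.115
ΔCt(wild-type) = 32.445 − 17.715 = 14.730
ΔCt(RUNX11-/-) = 28.740 − 18.115 = 10.625
ΔΔCt = 10.625 − 14.730 = -4.105
Fold change = 2^(−(-4.105)) = 2^4.105 = 17.2079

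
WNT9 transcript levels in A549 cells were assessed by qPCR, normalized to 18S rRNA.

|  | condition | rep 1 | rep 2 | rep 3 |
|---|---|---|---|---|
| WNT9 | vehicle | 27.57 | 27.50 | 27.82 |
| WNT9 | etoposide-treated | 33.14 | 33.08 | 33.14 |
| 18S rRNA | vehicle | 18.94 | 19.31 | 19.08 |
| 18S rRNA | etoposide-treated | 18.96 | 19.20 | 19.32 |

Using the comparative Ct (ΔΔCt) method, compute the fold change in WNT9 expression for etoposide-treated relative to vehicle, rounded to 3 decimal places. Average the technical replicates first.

0.023

Mean Ct: WNT9 vehicle 27.630; WNT9 etoposide-treated 33.120; 18S rRNA vehicle 19.110; 18S rRNA etoposide-treated 19.160
ΔCt(vehicle) = 27.630 − 19.110 = 8.520
ΔCt(etoposide-treated) = 33.120 − 19.160 = 13.960
ΔΔCt = 13.960 − 8.520 = 5.440
Fold change = 2^(−5.440) = 0.0230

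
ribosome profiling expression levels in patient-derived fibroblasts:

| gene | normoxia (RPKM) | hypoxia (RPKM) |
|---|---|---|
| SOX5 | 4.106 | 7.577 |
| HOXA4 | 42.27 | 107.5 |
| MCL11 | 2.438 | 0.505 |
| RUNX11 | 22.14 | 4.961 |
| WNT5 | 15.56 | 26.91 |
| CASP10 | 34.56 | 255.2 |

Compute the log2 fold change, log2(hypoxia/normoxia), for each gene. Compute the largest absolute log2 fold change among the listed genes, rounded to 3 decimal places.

2.884

log2(7.577/4.106) = 0.884  (SOX5)
log2(107.5/42.27) = 1.347  (HOXA4)
log2(0.505/2.438) = -2.271  (MCL11)
log2(4.961/22.14) = -2.158  (RUNX11)
log2(26.91/15.56) = 0.790  (WNT5)
log2(255.2/34.56) = 2.884  (CASP10)
The largest magnitude belongs to CASP10.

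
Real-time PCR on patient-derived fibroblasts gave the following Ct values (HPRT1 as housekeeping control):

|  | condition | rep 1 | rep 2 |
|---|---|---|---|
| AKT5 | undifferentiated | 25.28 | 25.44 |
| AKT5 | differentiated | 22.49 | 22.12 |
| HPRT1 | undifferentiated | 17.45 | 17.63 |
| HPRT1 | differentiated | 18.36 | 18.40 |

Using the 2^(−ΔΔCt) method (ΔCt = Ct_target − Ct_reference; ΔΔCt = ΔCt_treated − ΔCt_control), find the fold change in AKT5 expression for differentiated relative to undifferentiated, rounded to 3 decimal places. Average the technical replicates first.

14.877

Mean Ct: AKT5 undifferentiated 25.360; AKT5 differentiated 22.305; HPRT1 undifferentiated 17.540; HPRT1 differentiated 18.380
ΔCt(undifferentiated) = 25.360 − 17.540 = 7.820
ΔCt(differentiated) = 22.305 − 18.380 = 3.925
ΔΔCt = 3.925 − 7.820 = -3.895
Fold change = 2^(−(-3.895)) = 2^3.895 = 14.8769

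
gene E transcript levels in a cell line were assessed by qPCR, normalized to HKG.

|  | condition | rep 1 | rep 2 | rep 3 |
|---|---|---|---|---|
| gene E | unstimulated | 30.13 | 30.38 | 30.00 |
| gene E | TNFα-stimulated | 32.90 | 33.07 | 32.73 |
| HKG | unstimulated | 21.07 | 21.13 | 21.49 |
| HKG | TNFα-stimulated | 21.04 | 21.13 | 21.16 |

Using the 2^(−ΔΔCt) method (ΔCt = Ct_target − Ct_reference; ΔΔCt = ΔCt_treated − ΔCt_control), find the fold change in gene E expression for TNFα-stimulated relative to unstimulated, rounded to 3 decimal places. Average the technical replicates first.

Mean Ct: gene E unstimulated 30.170; gene E TNFα-stimulated 32.900; HKG unstimulated 21.230; HKG TNFα-stimulated 21.110
ΔCt(unstimulated) = 30.170 − 21.230 = 8.940
ΔCt(TNFα-stimulated) = 32.900 − 21.110 = 11.790
ΔΔCt = 11.790 − 8.940 = 2.850
Fold change = 2^(−2.850) = 0.1387

0.139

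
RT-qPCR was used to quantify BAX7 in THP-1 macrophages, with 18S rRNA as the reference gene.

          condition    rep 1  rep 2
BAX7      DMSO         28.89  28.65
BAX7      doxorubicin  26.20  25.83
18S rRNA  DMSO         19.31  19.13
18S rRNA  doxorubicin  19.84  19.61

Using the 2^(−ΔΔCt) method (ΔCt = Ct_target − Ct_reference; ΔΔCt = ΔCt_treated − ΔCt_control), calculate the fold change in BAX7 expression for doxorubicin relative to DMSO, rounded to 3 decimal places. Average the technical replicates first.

Mean Ct: BAX7 DMSO 28.770; BAX7 doxorubicin 26.015; 18S rRNA DMSO 19.220; 18S rRNA doxorubicin 19.725
ΔCt(DMSO) = 28.770 − 19.220 = 9.550
ΔCt(doxorubicin) = 26.015 − 19.725 = 6.290
ΔΔCt = 6.290 − 9.550 = -3.260
Fold change = 2^(−(-3.260)) = 2^3.260 = 9.5798

9.580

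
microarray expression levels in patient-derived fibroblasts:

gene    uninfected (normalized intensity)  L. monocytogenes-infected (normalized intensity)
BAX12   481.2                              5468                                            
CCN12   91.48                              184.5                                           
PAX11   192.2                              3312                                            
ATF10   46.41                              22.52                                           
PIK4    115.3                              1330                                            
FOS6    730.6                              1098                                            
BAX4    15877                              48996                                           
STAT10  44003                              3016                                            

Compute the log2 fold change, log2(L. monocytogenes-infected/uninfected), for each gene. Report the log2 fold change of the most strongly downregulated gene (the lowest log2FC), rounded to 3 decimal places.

log2(5468/481.2) = 3.506  (BAX12)
log2(184.5/91.48) = 1.012  (CCN12)
log2(3312/192.2) = 4.107  (PAX11)
log2(22.52/46.41) = -1.043  (ATF10)
log2(1330/115.3) = 3.528  (PIK4)
log2(1098/730.6) = 0.588  (FOS6)
log2(48996/15877) = 1.626  (BAX4)
log2(3016/44003) = -3.867  (STAT10)
STAT10 is most strongly downregulated.

-3.867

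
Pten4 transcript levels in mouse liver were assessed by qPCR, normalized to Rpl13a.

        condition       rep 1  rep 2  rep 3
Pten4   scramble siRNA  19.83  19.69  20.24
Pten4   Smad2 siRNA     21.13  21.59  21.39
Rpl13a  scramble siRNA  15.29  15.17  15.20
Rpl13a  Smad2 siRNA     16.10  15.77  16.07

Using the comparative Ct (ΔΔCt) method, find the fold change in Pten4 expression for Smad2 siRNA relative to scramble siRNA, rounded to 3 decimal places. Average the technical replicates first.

0.620

Mean Ct: Pten4 scramble siRNA 19.920; Pten4 Smad2 siRNA 21.370; Rpl13a scramble siRNA 15.220; Rpl13a Smad2 siRNA 15.980
ΔCt(scramble siRNA) = 19.920 − 15.220 = 4.700
ΔCt(Smad2 siRNA) = 21.370 − 15.980 = 5.390
ΔΔCt = 5.390 − 4.700 = 0.690
Fold change = 2^(−0.690) = 0.6199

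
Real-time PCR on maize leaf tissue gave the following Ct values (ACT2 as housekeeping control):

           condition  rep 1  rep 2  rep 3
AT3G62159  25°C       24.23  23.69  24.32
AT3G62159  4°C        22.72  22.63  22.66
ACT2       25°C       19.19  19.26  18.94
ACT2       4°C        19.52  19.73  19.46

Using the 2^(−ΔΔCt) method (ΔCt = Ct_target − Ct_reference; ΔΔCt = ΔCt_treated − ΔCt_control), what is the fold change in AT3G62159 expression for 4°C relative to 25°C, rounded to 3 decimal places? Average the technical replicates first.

3.605

Mean Ct: AT3G62159 25°C 24.080; AT3G62159 4°C 22.670; ACT2 25°C 19.130; ACT2 4°C 19.570
ΔCt(25°C) = 24.080 − 19.130 = 4.950
ΔCt(4°C) = 22.670 − 19.570 = 3.100
ΔΔCt = 3.100 − 4.950 = -1.850
Fold change = 2^(−(-1.850)) = 2^1.850 = 3.6050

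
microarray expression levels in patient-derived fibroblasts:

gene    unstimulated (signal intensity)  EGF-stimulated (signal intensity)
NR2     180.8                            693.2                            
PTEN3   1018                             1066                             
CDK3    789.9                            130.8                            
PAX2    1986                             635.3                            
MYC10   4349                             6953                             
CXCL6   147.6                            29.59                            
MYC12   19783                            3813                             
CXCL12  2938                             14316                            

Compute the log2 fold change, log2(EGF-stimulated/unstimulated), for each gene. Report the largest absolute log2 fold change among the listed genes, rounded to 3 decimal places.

2.594

log2(693.2/180.8) = 1.939  (NR2)
log2(1066/1018) = 0.066  (PTEN3)
log2(130.8/789.9) = -2.594  (CDK3)
log2(635.3/1986) = -1.644  (PAX2)
log2(6953/4349) = 0.677  (MYC10)
log2(29.59/147.6) = -2.319  (CXCL6)
log2(3813/19783) = -2.375  (MYC12)
log2(14316/2938) = 2.285  (CXCL12)
The largest magnitude belongs to CDK3.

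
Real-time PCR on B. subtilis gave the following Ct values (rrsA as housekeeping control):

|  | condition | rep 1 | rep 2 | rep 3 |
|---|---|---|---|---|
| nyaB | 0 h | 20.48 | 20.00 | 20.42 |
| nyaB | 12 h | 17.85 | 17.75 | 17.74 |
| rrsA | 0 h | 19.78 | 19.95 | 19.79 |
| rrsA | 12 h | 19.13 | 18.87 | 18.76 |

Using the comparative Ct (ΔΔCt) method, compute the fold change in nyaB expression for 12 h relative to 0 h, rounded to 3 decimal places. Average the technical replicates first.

Mean Ct: nyaB 0 h 20.300; nyaB 12 h 17.780; rrsA 0 h 19.840; rrsA 12 h 18.920
ΔCt(0 h) = 20.300 − 19.840 = 0.460
ΔCt(12 h) = 17.780 − 18.920 = -1.140
ΔΔCt = -1.140 − 0.460 = -1.600
Fold change = 2^(−(-1.600)) = 2^1.600 = 3.0314

3.031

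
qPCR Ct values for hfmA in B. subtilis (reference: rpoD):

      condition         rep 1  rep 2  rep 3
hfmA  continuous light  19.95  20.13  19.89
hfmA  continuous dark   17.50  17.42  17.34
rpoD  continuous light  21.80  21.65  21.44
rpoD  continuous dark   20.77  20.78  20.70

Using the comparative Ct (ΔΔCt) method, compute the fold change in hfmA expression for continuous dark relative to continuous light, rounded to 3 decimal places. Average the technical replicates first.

Mean Ct: hfmA continuous light 19.990; hfmA continuous dark 17.420; rpoD continuous light 21.630; rpoD continuous dark 20.750
ΔCt(continuous light) = 19.990 − 21.630 = -1.640
ΔCt(continuous dark) = 17.420 − 20.750 = -3.330
ΔΔCt = -3.330 − (-1.640) = -1.690
Fold change = 2^(−(-1.690)) = 2^1.690 = 3.2266

3.227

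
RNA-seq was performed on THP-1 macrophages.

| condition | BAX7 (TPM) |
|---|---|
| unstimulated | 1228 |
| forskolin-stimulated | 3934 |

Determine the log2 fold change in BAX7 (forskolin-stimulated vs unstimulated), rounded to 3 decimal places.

Fold change = 3934 / 1228 = 3.2036
log2(3.2036) = 1.6797

1.680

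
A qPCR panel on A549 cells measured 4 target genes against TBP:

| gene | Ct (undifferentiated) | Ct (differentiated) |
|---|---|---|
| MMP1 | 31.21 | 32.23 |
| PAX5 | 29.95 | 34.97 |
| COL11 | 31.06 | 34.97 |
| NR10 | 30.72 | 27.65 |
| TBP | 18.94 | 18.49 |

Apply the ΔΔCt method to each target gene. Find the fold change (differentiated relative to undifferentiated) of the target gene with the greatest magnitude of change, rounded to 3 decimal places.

0.023

MMP1: ΔΔCt = (32.23−18.49) − (31.21−18.94) = 13.74 − 12.27 = 1.47; fold change = 2^-1.47 = 0.361
PAX5: ΔΔCt = (34.97−18.49) − (29.95−18.94) = 16.48 − 11.01 = 5.47; fold change = 2^-5.47 = 0.023
COL11: ΔΔCt = (34.97−18.49) − (31.06−18.94) = 16.48 − 12.12 = 4.36; fold change = 2^-4.36 = 0.049
NR10: ΔΔCt = (27.65−18.49) − (30.72−18.94) = 9.16 − 11.78 = -2.62; fold change = 2^2.62 = 6.148
PAX5 has the largest |ΔΔCt| = 5.47.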